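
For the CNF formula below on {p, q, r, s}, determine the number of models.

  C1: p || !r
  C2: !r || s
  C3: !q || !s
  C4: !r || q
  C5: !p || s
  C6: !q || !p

4

There are 2^4 = 16 truth assignments over (p, q, r, s).
Split on q. With q = true, the clauses containing q are satisfied and !q drops from the rest; 1 of the 2^3 = 8 assignments to the other variables satisfy what remains.
With q = false, by the same count on the reduced clause set, 3 assignments work.
(One model: p=F, q=F, r=F, s=F.)
Total: 1 + 3 = 4.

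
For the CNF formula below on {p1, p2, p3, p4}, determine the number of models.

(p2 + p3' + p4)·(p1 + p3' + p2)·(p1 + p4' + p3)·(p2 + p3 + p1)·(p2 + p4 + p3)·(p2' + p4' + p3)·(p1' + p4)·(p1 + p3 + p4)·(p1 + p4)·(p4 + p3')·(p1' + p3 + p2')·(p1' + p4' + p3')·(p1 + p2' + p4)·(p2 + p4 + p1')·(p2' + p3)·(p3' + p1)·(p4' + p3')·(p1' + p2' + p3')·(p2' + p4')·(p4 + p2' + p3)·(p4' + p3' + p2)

1

There are 2^4 = 16 truth assignments over (p1, p2, p3, p4).
Split on p2. With p2 = 1, the clauses containing p2 are satisfied and p2' drops from the rest; 0 of the 2^3 = 8 assignments to the other variables satisfy what remains.
With p2 = 0, by the same count on the reduced clause set, 1 assignment works.
(One model: p1=T, p2=F, p3=F, p4=T.)
Total: 0 + 1 = 1.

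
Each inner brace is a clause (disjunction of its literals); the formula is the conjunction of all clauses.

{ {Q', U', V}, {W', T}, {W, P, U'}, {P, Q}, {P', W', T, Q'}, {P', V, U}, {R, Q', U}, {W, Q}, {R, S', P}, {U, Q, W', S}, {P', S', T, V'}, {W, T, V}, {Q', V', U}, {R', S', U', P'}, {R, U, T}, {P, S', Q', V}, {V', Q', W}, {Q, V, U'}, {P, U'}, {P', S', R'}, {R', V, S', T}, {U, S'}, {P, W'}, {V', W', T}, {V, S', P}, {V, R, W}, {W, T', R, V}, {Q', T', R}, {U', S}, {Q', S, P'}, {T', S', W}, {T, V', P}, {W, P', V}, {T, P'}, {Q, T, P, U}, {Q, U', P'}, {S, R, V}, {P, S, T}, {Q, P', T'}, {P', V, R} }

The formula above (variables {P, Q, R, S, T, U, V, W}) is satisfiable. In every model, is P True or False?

Suppose P = 1.
From the singleton clause (T), T = 1.
From the singleton clause (Q), Q = 1.
From the singleton clause (R), R = 1.
From the singleton clause (S'), S = 0.
Now (S) is unsatisfied and unit — conflict.
So every satisfying assignment has P = False.

False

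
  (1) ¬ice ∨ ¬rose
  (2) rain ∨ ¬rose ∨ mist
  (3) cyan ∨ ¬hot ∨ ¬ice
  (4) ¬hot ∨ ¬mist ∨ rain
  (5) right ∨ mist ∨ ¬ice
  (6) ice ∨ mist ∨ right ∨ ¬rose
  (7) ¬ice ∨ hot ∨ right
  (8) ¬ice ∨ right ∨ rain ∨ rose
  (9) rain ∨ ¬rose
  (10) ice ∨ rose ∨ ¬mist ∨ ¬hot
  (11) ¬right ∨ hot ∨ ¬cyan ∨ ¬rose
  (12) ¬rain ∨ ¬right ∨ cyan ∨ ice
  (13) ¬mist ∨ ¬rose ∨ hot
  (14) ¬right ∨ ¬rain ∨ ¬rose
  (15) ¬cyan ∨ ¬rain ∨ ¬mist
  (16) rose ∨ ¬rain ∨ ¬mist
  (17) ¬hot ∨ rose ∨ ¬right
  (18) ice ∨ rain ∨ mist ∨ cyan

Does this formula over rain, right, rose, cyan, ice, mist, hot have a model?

Suppose ice = True.
(¬rose) alone gives rose = False.
Suppose cyan = True.
Suppose right = True.
(¬hot) alone gives hot = False.
Suppose rain = False.
No clause remains; mist is free.
A satisfying assignment: rain ↦ False, right ↦ True, rose ↦ False, cyan ↦ True, ice ↦ True, mist ↦ False, hot ↦ False.

Satisfiable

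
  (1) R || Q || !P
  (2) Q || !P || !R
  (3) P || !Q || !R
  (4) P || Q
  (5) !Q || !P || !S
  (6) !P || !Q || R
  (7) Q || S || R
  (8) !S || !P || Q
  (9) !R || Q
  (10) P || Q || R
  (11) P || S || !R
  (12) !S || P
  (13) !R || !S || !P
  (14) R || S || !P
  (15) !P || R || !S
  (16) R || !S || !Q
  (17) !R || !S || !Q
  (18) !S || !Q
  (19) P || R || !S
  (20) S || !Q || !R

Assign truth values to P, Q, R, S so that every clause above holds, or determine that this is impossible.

Case P = false:
The clause (Q) is unit, so Q = true.
The clause (!R) is unit, so R = false.
The clause (!S) is unit, so S = false.
Every clause now holds.

P: false,  Q: true,  R: false,  S: false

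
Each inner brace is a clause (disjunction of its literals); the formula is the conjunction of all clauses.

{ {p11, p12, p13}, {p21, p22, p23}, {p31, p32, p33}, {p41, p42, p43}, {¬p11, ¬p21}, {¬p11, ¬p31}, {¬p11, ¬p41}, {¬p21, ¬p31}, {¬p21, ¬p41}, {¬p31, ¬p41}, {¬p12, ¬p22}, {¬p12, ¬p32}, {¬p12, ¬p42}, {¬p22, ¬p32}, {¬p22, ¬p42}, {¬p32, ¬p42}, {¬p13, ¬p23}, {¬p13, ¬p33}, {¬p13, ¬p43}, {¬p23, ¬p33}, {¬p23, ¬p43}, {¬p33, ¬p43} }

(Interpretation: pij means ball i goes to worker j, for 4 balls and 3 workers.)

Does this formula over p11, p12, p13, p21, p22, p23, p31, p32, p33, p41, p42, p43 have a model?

No

Case p11 = False:
Case p12 = True:
The clause (¬p22) is unit, so p22 = False.
The clause (¬p32) is unit, so p32 = False.
The clause (¬p42) is unit, so p42 = False.
Case p21 = True:
The clause (¬p31) is unit, so p31 = False.
The clause (p33) is unit, so p33 = True.
The clause (¬p41) is unit, so p41 = False.
The clause (p43) is unit, so p43 = True.
But (¬p43) is also a unit clause — contradiction.
So p21 must be the other value — set p21 = False.
The clause (p23) is unit, so p23 = True.
The clause (¬p13) is unit, so p13 = False.
The clause (¬p33) is unit, so p33 = False.
The clause (p31) is unit, so p31 = True.
The clause (¬p41) is unit, so p41 = False.
The clause (p43) is unit, so p43 = True.
But (¬p43) is also a unit clause — contradiction.
Neither p21 = True nor p21 = False works.
So p12 must be the other value — set p12 = False.
The clause (p13) is unit, so p13 = True.
The clause (¬p23) is unit, so p23 = False.
The clause (¬p33) is unit, so p33 = False.
The clause (¬p43) is unit, so p43 = False.
Case p21 = True:
The clause (¬p31) is unit, so p31 = False.
The clause (p32) is unit, so p32 = True.
The clause (¬p41) is unit, so p41 = False.
The clause (p42) is unit, so p42 = True.
But (¬p42) is also a unit clause — contradiction.
So p21 must be the other value — set p21 = False.
The clause (p22) is unit, so p22 = True.
The clause (¬p32) is unit, so p32 = False.
The clause (p31) is unit, so p31 = True.
The clause (¬p41) is unit, so p41 = False.
The clause (p42) is unit, so p42 = True.
But (¬p42) is also a unit clause — contradiction.
Neither p21 = True nor p21 = False works.
Neither p12 = True nor p12 = False works.
So p11 must be the other value — set p11 = True.
The clause (¬p21) is unit, so p21 = False.
The clause (¬p31) is unit, so p31 = False.
The clause (¬p41) is unit, so p41 = False.
Case p22 = True:
The clause (¬p12) is unit, so p12 = False.
The clause (¬p32) is unit, so p32 = False.
The clause (p33) is unit, so p33 = True.
The clause (¬p42) is unit, so p42 = False.
The clause (p43) is unit, so p43 = True.
But (¬p43) is also a unit clause — contradiction.
So p22 must be the other value — set p22 = False.
The clause (p23) is unit, so p23 = True.
The clause (¬p13) is unit, so p13 = False.
The clause (¬p33) is unit, so p33 = False.
The clause (p32) is unit, so p32 = True.
The clause (¬p12) is unit, so p12 = False.
The clause (¬p42) is unit, so p42 = False.
The clause (p43) is unit, so p43 = True.
But (¬p43) is also a unit clause — contradiction.
Neither p22 = True nor p22 = False works.
Neither p11 = True nor p11 = False works.
No assignment satisfies every clause.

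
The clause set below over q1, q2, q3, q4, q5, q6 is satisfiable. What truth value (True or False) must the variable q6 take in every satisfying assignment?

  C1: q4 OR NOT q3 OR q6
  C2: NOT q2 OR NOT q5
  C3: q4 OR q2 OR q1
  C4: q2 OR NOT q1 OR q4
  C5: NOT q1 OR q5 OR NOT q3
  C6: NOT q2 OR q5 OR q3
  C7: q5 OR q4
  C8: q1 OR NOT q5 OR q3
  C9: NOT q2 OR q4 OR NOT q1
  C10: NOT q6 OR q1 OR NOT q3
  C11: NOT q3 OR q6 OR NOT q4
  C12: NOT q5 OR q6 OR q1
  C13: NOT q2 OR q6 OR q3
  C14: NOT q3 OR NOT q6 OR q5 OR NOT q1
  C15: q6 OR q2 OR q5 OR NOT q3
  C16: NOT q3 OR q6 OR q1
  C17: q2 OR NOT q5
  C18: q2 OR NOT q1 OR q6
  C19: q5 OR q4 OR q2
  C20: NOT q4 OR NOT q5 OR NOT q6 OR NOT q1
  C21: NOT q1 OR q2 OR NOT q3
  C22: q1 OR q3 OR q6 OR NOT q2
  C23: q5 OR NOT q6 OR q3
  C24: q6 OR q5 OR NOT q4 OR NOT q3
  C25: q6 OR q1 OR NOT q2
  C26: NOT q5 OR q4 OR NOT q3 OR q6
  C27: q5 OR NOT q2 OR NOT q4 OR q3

Suppose q6 = true.
Suppose q2 = false.
Unit clause (NOT q5) forces q5 = false.
Unit clause (q4) forces q4 = true.
Unit clause (q3) forces q3 = true.
Unit clause (NOT q1) forces q1 = false.
But (q1) is also a unit clause — contradiction.
That branch fails; take q2 = true instead.
Unit clause (NOT q5) forces q5 = false.
Unit clause (q3) forces q3 = true.
Unit clause (NOT q1) forces q1 = false.
But (q1) is also a unit clause — contradiction.
Either choice for q2 ends in contradiction.
So every satisfying assignment has q6 = False.

False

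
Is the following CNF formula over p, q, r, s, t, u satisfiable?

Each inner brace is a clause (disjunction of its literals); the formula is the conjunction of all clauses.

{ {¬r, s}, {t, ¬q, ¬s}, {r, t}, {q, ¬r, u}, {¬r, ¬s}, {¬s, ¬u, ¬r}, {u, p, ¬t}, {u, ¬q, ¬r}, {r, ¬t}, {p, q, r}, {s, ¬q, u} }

No, unsatisfiable

Try r = False.
Unit clause (t) forces t = True.
That conflicts with the unit clause (¬t).
Undo r and try r = True.
Unit clause (s) forces s = True.
That conflicts with the unit clause (¬s).
Both values of r lead to a conflict.
No assignment satisfies every clause.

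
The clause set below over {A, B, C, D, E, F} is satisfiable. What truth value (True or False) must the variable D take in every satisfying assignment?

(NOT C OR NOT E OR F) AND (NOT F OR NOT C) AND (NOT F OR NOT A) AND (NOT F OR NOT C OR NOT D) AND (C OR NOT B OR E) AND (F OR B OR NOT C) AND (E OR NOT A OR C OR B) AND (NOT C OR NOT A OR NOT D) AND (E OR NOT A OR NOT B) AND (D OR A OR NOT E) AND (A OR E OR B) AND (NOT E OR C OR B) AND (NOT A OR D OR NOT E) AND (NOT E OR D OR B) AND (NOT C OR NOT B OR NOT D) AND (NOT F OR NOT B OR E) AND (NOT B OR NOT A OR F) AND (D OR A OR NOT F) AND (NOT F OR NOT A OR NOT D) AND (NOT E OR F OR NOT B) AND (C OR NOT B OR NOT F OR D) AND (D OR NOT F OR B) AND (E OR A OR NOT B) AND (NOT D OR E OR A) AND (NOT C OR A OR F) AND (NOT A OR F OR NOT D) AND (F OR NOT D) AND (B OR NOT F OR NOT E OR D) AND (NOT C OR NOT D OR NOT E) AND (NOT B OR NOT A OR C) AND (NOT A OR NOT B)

Suppose D = false.
Try F = false.
Try C = false.
Try B = false.
From the singleton clause (NOT E), E = false.
From the singleton clause (NOT A), A = false.
Now (A) is unsatisfied and unit — conflict.
That branch fails; take B = true instead.
From the singleton clause (E), E = true.
Now (NOT E) is unsatisfied and unit — conflict.
Either choice for B ends in contradiction.
That branch fails; take C = true instead.
From the singleton clause (NOT E), E = false.
From the singleton clause (B), B = true.
From the singleton clause (NOT A), A = false.
Now (A) is unsatisfied and unit — conflict.
Either choice for C ends in contradiction.
That branch fails; take F = true instead.
From the singleton clause (NOT C), C = false.
From the singleton clause (NOT A), A = false.
Now (A) is unsatisfied and unit — conflict.
Either choice for F ends in contradiction.
So every satisfying assignment has D = True.

True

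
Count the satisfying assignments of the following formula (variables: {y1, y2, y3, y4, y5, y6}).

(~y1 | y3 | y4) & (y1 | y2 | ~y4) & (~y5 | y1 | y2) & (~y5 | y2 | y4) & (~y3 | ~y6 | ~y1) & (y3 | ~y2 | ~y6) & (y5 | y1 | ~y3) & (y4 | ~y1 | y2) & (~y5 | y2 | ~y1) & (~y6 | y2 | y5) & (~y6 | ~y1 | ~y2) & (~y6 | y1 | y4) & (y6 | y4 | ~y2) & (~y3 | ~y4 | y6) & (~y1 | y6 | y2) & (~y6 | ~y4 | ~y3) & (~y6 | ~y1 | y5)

5

There are 2^6 = 64 truth assignments over (y1, y2, y3, y4, y5, y6).
Split on y6. With y6 = 1, the clauses containing y6 are satisfied and ~y6 drops from the rest; 0 of the 2^5 = 32 assignments to the other variables satisfy what remains.
With y6 = 0, by the same count on the reduced clause set, 5 assignments work.
(One model: y1=F, y2=F, y3=F, y4=F, y5=F, y6=F.)
Total: 0 + 5 = 5.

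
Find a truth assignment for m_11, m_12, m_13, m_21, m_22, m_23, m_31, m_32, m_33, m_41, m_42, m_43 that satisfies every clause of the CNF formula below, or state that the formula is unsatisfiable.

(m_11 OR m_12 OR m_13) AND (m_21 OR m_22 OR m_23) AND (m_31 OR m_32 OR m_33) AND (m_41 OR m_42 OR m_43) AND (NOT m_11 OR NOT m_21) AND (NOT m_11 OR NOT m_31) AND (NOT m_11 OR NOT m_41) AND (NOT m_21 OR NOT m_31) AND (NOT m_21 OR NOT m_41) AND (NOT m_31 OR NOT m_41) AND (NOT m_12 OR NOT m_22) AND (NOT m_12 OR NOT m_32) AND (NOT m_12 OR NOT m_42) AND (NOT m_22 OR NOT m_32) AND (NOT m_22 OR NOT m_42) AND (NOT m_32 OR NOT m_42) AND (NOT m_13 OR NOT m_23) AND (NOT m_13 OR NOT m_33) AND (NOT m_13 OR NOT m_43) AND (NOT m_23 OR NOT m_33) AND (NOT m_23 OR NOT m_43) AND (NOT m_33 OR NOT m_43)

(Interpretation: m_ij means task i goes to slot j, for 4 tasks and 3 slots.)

Branch on m_11: set m_11 = false.
Branch on m_12: set m_12 = true.
(NOT m_22) alone gives m_22 = false.
(NOT m_32) alone gives m_32 = false.
(NOT m_42) alone gives m_42 = false.
Branch on m_21: set m_21 = true.
(NOT m_31) alone gives m_31 = false.
(m_33) alone gives m_33 = true.
(NOT m_41) alone gives m_41 = false.
(m_43) alone gives m_43 = true.
Now (NOT m_43) is unsatisfied and unit — conflict.
So m_21 must be the other value — set m_21 = false.
(m_23) alone gives m_23 = true.
(NOT m_13) alone gives m_13 = false.
(NOT m_33) alone gives m_33 = false.
(m_31) alone gives m_31 = true.
(NOT m_41) alone gives m_41 = false.
(m_43) alone gives m_43 = true.
Now (NOT m_43) is unsatisfied and unit — conflict.
Both values of m_21 lead to a conflict.
So m_12 must be the other value — set m_12 = false.
(m_13) alone gives m_13 = true.
(NOT m_23) alone gives m_23 = false.
(NOT m_33) alone gives m_33 = false.
(NOT m_43) alone gives m_43 = false.
Branch on m_21: set m_21 = true.
(NOT m_31) alone gives m_31 = false.
(m_32) alone gives m_32 = true.
(NOT m_41) alone gives m_41 = false.
(m_42) alone gives m_42 = true.
Now (NOT m_42) is unsatisfied and unit — conflict.
So m_21 must be the other value — set m_21 = false.
(m_22) alone gives m_22 = true.
(NOT m_32) alone gives m_32 = false.
(m_31) alone gives m_31 = true.
(NOT m_41) alone gives m_41 = false.
(m_42) alone gives m_42 = true.
Now (NOT m_42) is unsatisfied and unit — conflict.
Both values of m_21 lead to a conflict.
Both values of m_12 lead to a conflict.
So m_11 must be the other value — set m_11 = true.
(NOT m_21) alone gives m_21 = false.
(NOT m_31) alone gives m_31 = false.
(NOT m_41) alone gives m_41 = false.
Branch on m_22: set m_22 = true.
(NOT m_12) alone gives m_12 = false.
(NOT m_32) alone gives m_32 = false.
(m_33) alone gives m_33 = true.
(NOT m_42) alone gives m_42 = false.
(m_43) alone gives m_43 = true.
Now (NOT m_43) is unsatisfied and unit — conflict.
So m_22 must be the other value — set m_22 = false.
(m_23) alone gives m_23 = true.
(NOT m_13) alone gives m_13 = false.
(NOT m_33) alone gives m_33 = false.
(m_32) alone gives m_32 = true.
(NOT m_12) alone gives m_12 = false.
(NOT m_42) alone gives m_42 = false.
(m_43) alone gives m_43 = true.
Now (NOT m_43) is unsatisfied and unit — conflict.
Both values of m_22 lead to a conflict.
Both values of m_11 lead to a conflict.

UNSATISFIABLE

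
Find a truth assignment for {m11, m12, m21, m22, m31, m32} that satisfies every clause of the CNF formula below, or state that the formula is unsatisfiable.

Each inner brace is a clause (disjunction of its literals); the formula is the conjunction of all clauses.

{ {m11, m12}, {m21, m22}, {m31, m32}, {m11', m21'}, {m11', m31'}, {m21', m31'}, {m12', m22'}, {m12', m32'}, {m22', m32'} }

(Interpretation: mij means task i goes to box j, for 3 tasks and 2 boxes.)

UNSATISFIABLE

Branch on m11: set m11 = 1.
From the singleton clause (m21'), m21 = 0.
From the singleton clause (m22), m22 = 1.
From the singleton clause (m31'), m31 = 0.
From the singleton clause (m32), m32 = 1.
Now (m32') is unsatisfied and unit — conflict.
So m11 must be the other value — set m11 = 0.
From the singleton clause (m12), m12 = 1.
From the singleton clause (m22'), m22 = 0.
From the singleton clause (m21), m21 = 1.
From the singleton clause (m31'), m31 = 0.
From the singleton clause (m32), m32 = 1.
Now (m32') is unsatisfied and unit — conflict.
Either choice for m11 ends in contradiction.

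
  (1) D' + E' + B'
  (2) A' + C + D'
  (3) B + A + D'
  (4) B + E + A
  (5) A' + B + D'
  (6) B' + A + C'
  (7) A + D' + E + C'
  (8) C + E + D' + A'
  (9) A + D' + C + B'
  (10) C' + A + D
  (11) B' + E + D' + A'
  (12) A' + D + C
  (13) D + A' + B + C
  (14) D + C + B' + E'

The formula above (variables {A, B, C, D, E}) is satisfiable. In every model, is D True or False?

False

Suppose D = 1.
Try E = 0.
Try A = 0.
Unit clause (B) forces B = 1.
Unit clause (C') forces C = 0.
That conflicts with the unit clause (C).
Backtrack on A: now try A = 1.
Unit clause (C) forces C = 1.
Unit clause (B) forces B = 1.
That conflicts with the unit clause (B').
Either choice for A ends in contradiction.
Backtrack on E: now try E = 1.
Unit clause (B') forces B = 0.
Unit clause (A) forces A = 1.
That conflicts with the unit clause (A').
Either choice for E ends in contradiction.
So every satisfying assignment has D = False.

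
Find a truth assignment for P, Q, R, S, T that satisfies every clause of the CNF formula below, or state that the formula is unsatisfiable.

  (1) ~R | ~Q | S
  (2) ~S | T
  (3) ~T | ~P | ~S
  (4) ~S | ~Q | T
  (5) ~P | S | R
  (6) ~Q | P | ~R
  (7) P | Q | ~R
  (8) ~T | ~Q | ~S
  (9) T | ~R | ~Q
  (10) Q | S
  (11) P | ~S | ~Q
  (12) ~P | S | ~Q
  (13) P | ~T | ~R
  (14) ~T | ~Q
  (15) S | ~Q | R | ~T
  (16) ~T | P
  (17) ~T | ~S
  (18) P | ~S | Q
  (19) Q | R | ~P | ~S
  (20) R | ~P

Try S = 0.
(Q) alone gives Q = 1.
(~R) alone gives R = 0.
(~P) alone gives P = 0.
(~T) alone gives T = 0.
Every clause now holds.

P=0, Q=1, R=0, S=0, T=0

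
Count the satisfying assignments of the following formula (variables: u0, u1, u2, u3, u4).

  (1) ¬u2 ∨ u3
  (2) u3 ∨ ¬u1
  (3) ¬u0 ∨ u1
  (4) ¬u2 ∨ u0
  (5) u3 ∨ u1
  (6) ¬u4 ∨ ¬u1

There are 2^5 = 32 truth assignments over (u0, u1, u2, u3, u4).
Split on u2. With u2 = True, the clauses containing u2 are satisfied and ¬u2 drops from the rest; 1 of the 2^4 = 16 assignments to the other variables satisfy what remains.
With u2 = False, by the same count on the reduced clause set, 4 assignments work.
(One model: u0=F, u1=F, u2=F, u3=T, u4=F.)
Total: 1 + 4 = 5.

5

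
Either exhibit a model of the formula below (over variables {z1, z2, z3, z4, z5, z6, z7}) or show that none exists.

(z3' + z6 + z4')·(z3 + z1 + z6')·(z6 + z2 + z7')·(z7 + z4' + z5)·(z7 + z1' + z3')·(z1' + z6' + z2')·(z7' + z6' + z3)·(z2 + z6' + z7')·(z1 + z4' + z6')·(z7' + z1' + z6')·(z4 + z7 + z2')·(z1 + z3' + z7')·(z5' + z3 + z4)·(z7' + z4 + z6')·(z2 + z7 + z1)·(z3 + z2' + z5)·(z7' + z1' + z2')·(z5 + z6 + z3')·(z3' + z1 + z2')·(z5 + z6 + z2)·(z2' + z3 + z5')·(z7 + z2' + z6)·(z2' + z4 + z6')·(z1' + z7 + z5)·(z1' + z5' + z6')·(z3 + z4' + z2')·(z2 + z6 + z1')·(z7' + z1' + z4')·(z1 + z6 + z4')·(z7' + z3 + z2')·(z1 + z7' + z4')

Try z3 = 0.
Try z1 = 1.
Try z6 = 0.
The clause (z2) is unit, so z2 = 1.
The clause (z5) is unit, so z5 = 1.
But (z5') is also a unit clause — contradiction.
Backtrack on z6: now try z6 = 1.
The clause (z2') is unit, so z2 = 0.
The clause (z7') is unit, so z7 = 0.
The clause (z5) is unit, so z5 = 1.
But (z5') is also a unit clause — contradiction.
Both values of z6 lead to a conflict.
Backtrack on z1: now try z1 = 0.
The clause (z6') is unit, so z6 = 0.
The clause (z4') is unit, so z4 = 0.
The clause (z5') is unit, so z5 = 0.
The clause (z2') is unit, so z2 = 0.
But (z2) is also a unit clause — contradiction.
Both values of z1 lead to a conflict.
Backtrack on z3: now try z3 = 1.
Try z6 = 1.
Try z7 = 1.
The clause (z2) is unit, so z2 = 1.
The clause (z1') is unit, so z1 = 0.
But (z1) is also a unit clause — contradiction.
Backtrack on z7: now try z7 = 0.
The clause (z1') is unit, so z1 = 0.
The clause (z4') is unit, so z4 = 0.
The clause (z2') is unit, so z2 = 0.
But (z2) is also a unit clause — contradiction.
Both values of z7 lead to a conflict.
Backtrack on z6: now try z6 = 0.
The clause (z4') is unit, so z4 = 0.
The clause (z5) is unit, so z5 = 1.
Try z2 = 1.
The clause (z7) is unit, so z7 = 1.
The clause (z1) is unit, so z1 = 1.
But (z1') is also a unit clause — contradiction.
Backtrack on z2: now try z2 = 0.
The clause (z7') is unit, so z7 = 0.
The clause (z1') is unit, so z1 = 0.
But (z1) is also a unit clause — contradiction.
Both values of z2 lead to a conflict.
Both values of z6 lead to a conflict.
Both values of z3 lead to a conflict.

UNSATISFIABLE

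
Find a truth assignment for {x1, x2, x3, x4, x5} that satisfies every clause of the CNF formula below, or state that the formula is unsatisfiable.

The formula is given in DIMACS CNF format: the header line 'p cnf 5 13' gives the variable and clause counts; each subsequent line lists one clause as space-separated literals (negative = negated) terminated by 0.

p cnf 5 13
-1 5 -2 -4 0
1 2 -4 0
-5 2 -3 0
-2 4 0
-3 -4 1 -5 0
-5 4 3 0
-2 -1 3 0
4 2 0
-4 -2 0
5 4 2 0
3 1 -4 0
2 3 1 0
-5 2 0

x1=True; x2=False; x3=False; x4=True; x5=False

Case x2 = False:
(x4) alone gives x4 = True.
(x1) alone gives x1 = True.
(¬x5) alone gives x5 = False.
All clauses hold; x3 can take either value.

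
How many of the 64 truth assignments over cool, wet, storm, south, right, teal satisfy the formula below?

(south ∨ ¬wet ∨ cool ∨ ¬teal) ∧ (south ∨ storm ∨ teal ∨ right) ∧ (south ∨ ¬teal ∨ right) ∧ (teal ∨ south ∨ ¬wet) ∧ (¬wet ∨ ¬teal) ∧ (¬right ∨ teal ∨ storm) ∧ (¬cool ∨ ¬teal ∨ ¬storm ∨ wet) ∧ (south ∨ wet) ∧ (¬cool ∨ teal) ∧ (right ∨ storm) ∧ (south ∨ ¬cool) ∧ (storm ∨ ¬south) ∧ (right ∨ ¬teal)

There are 2^6 = 64 truth assignments over (cool, wet, storm, south, right, teal).
Split on storm. With storm = True, the clauses containing storm are satisfied and ¬storm drops from the rest; 5 of the 2^5 = 32 assignments to the other variables satisfy what remains.
With storm = False, by the same count on the reduced clause set, 0 assignments work.
Total: 5 + 0 = 5.

5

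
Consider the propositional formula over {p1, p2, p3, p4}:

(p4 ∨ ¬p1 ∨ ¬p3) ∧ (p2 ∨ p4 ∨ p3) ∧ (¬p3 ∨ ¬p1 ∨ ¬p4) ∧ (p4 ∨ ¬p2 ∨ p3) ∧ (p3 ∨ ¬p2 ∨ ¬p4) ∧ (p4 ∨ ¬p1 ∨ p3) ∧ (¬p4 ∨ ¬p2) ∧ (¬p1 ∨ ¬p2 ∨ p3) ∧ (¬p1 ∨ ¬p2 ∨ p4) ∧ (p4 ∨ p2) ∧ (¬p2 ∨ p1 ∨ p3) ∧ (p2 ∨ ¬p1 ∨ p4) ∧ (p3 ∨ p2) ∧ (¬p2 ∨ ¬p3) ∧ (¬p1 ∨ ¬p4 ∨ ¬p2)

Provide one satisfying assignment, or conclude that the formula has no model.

Case p4 = True:
From the singleton clause (¬p2), p2 = False.
From the singleton clause (p3), p3 = True.
From the singleton clause (¬p1), p1 = False.
Every clause now holds.

p1 ↦ False; p2 ↦ False; p3 ↦ True; p4 ↦ True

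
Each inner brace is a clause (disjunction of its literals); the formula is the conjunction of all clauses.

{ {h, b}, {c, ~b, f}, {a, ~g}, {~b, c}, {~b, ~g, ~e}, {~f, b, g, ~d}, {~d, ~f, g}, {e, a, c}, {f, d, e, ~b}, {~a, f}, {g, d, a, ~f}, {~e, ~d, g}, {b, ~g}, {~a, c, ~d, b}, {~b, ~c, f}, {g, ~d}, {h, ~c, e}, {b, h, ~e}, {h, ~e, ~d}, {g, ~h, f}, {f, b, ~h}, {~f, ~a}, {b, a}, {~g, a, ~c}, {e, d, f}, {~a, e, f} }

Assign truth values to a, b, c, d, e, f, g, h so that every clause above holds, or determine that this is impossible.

UNSATISFIABLE

Try h = 1.
Try a = 1.
(f) alone gives f = 1.
That conflicts with the unit clause (~f).
So a must be the other value — set a = 0.
(~g) alone gives g = 0.
(~d) alone gives d = 0.
(~f) alone gives f = 0.
That conflicts with the unit clause (f).
Neither a = 1 nor a = 0 works.
So h must be the other value — set h = 0.
(b) alone gives b = 1.
(c) alone gives c = 1.
(f) alone gives f = 1.
(e) alone gives e = 1.
(~g) alone gives g = 0.
(~d) alone gives d = 0.
(a) alone gives a = 1.
That conflicts with the unit clause (~a).
Neither h = 1 nor h = 0 works.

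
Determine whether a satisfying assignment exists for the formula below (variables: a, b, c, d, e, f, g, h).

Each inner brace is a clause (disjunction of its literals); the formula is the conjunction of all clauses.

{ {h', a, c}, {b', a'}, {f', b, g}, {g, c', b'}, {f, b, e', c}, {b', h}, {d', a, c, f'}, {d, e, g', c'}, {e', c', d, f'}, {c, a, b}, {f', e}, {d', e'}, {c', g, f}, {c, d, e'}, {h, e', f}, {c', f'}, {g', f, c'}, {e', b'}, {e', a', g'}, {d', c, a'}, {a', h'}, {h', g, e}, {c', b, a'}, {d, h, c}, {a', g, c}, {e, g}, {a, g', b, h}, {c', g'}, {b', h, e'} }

Case b = 0:
Case f = 0:
Case e = 0:
(g) alone gives g = 1.
(c') alone gives c = 0.
(a) alone gives a = 1.
(d') alone gives d = 0.
(h') alone gives h = 0.
But (h) is also a unit clause — contradiction.
That branch fails; take e = 1 instead.
(c) alone gives c = 1.
(d') alone gives d = 0.
(g) alone gives g = 1.
But (g') is also a unit clause — contradiction.
Both values of e lead to a conflict.
That branch fails; take f = 1 instead.
(g) alone gives g = 1.
(e) alone gives e = 1.
(d') alone gives d = 0.
(c') alone gives c = 0.
But (c) is also a unit clause — contradiction.
Both values of f lead to a conflict.
That branch fails; take b = 1 instead.
(a') alone gives a = 0.
(h) alone gives h = 1.
(c) alone gives c = 1.
(g) alone gives g = 1.
But (g') is also a unit clause — contradiction.
Both values of b lead to a conflict.
No assignment satisfies every clause.

No, unsatisfiable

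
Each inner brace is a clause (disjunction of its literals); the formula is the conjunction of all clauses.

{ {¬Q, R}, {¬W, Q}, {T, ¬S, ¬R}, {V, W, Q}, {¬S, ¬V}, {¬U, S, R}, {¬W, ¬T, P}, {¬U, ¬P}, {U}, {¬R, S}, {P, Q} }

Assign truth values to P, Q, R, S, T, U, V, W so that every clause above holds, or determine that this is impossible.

P ↦ False,  Q ↦ True,  R ↦ True,  S ↦ True,  T ↦ True,  U ↦ True,  V ↦ False,  W ↦ False

(U) alone gives U = True.
(¬P) alone gives P = False.
(Q) alone gives Q = True.
(R) alone gives R = True.
(S) alone gives S = True.
(T) alone gives T = True.
(¬V) alone gives V = False.
(¬W) alone gives W = False.
All clauses are satisfied.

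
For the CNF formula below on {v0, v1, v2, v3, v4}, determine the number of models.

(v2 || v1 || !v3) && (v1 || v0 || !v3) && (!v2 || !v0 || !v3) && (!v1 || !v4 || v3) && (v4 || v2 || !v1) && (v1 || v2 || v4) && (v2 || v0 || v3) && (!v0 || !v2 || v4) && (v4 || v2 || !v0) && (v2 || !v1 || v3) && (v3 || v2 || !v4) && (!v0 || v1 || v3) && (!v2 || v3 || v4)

There are 2^5 = 32 truth assignments over (v0, v1, v2, v3, v4).
Split on v0. With v0 = true, the clauses containing v0 are satisfied and !v0 drops from the rest; 1 of the 2^4 = 16 assignments to the other variables satisfy what remains.
With v0 = false, by the same count on the reduced clause set, 4 assignments work.
(One model: v0=F, v1=F, v2=T, v3=F, v4=T.)
Total: 1 + 4 = 5.

5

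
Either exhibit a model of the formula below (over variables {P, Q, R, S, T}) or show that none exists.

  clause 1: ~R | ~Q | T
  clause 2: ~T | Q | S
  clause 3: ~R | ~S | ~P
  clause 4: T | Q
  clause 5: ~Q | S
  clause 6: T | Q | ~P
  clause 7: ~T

From the singleton clause (~T), T = 0.
From the singleton clause (Q), Q = 1.
From the singleton clause (~R), R = 0.
From the singleton clause (S), S = 1.
Every clause is now satisfied; P is unconstrained.

P ↦ 0; Q ↦ 1; R ↦ 0; S ↦ 1; T ↦ 0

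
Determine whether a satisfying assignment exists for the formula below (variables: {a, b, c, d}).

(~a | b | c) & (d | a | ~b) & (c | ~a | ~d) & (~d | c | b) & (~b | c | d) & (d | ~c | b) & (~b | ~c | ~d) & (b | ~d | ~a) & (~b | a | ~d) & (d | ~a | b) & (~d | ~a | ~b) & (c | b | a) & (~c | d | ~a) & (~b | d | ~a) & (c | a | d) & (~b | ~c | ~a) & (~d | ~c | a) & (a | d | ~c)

Branch on a: set a = 0.
Branch on d: set d = 1.
The clause (~b) is unit, so b = 0.
The clause (c) is unit, so c = 1.
Now (~c) is unsatisfied and unit — conflict.
Undo d and try d = 0.
The clause (~b) is unit, so b = 0.
The clause (~c) is unit, so c = 0.
Now (c) is unsatisfied and unit — conflict.
Neither d = 1 nor d = 0 works.
Undo a and try a = 1.
Branch on b: set b = 1.
The clause (~d) is unit, so d = 0.
Now (d) is unsatisfied and unit — conflict.
Undo b and try b = 0.
The clause (c) is unit, so c = 1.
The clause (d) is unit, so d = 1.
Now (~d) is unsatisfied and unit — conflict.
Neither b = 1 nor b = 0 works.
Neither a = 1 nor a = 0 works.
No assignment satisfies every clause.

No, unsatisfiable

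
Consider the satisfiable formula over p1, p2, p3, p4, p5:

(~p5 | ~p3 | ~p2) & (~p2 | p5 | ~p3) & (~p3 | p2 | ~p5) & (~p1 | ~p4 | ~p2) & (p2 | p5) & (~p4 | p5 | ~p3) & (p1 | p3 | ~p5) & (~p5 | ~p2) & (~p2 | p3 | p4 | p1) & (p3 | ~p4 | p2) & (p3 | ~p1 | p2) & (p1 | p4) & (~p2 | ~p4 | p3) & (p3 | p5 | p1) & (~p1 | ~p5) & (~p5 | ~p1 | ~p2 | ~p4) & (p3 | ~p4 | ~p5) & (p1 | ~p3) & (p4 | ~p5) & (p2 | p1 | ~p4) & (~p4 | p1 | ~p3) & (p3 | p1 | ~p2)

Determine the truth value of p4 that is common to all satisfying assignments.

Suppose p4 = 1.
Try p1 = 0.
From the singleton clause (~p3), p3 = 0.
From the singleton clause (~p5), p5 = 0.
That conflicts with the unit clause (p5).
That branch fails; take p1 = 1 instead.
From the singleton clause (~p2), p2 = 0.
From the singleton clause (p5), p5 = 1.
That conflicts with the unit clause (~p5).
Both values of p1 lead to a conflict.
So every satisfying assignment has p4 = False.

False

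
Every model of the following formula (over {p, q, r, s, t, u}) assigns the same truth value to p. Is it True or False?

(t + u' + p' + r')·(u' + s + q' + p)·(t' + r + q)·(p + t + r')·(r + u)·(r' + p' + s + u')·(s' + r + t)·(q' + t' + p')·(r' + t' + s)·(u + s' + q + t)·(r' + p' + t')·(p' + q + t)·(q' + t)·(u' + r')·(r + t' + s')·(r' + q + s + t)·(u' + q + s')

Suppose p = 1.
Branch on r: set r = 1.
Unit clause (t') forces t = 0.
Unit clause (u') forces u = 0.
Unit clause (q) forces q = 1.
Now (q') is unsatisfied and unit — conflict.
Undo r and try r = 0.
Unit clause (u) forces u = 1.
Branch on t: set t = 0.
Unit clause (s') forces s = 0.
Unit clause (q) forces q = 1.
Now (q') is unsatisfied and unit — conflict.
Undo t and try t = 1.
Unit clause (q) forces q = 1.
Now (q') is unsatisfied and unit — conflict.
Neither t = 1 nor t = 0 works.
Neither r = 1 nor r = 0 works.
So every satisfying assignment has p = False.

False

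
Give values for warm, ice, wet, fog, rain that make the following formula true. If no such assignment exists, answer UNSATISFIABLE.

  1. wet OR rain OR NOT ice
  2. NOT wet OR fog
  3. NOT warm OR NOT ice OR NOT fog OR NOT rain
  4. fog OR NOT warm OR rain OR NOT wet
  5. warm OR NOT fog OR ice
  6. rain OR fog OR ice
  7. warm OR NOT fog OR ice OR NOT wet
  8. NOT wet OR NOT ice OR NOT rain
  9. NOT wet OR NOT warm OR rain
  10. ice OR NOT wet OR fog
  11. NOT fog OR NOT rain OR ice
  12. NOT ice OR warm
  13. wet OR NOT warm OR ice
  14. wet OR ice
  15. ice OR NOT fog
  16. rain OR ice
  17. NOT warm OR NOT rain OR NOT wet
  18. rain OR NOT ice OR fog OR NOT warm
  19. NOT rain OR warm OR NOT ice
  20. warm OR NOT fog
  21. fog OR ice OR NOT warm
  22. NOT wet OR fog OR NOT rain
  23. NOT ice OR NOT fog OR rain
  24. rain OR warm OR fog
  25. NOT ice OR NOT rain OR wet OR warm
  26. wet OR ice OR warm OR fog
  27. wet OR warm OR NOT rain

warm: true,  ice: true,  wet: false,  fog: false,  rain: true

Suppose wet = false.
Unit clause (ice) forces ice = true.
Unit clause (rain) forces rain = true.
Unit clause (warm) forces warm = true.
Unit clause (NOT fog) forces fog = false.
This assignment satisfies each clause.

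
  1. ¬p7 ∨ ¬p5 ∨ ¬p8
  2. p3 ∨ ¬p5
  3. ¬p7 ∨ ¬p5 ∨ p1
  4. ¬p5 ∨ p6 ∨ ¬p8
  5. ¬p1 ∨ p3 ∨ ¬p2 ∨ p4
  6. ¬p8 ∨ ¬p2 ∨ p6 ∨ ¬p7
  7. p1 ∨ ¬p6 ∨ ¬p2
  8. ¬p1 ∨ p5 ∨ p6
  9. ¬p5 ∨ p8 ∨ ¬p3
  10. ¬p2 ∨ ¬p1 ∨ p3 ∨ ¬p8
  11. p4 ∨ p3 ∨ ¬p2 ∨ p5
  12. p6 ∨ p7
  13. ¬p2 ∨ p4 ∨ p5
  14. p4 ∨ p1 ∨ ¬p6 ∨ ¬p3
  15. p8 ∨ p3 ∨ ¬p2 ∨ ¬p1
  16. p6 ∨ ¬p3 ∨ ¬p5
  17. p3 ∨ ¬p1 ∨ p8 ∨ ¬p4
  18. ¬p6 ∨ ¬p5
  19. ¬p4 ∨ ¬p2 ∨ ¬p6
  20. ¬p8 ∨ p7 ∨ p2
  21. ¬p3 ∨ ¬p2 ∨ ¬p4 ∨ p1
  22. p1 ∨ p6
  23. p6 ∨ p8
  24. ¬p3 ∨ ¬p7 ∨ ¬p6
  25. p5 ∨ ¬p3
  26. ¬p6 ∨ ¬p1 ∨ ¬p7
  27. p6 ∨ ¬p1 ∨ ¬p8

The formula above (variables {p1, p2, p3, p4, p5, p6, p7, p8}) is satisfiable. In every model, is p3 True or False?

False

Suppose p3 = True.
(p5) alone gives p5 = True.
(p8) alone gives p8 = True.
(¬p7) alone gives p7 = False.
(p6) alone gives p6 = True.
That conflicts with the unit clause (¬p6).
So every satisfying assignment has p3 = False.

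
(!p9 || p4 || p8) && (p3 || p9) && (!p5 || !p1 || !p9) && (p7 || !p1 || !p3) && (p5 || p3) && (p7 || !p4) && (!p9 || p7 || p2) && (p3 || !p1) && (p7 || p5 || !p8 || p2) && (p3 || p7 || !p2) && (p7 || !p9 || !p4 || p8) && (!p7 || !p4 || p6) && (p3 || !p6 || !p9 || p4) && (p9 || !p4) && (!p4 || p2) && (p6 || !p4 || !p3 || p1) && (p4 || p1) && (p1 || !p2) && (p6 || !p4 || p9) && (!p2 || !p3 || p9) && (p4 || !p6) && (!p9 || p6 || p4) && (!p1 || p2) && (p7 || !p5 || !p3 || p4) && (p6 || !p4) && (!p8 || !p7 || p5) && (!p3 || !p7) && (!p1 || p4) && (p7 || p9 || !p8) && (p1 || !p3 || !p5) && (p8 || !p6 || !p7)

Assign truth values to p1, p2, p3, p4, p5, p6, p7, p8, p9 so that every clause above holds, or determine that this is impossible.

Branch on p3: set p3 = true.
The clause (!p7) is unit, so p7 = false.
The clause (!p1) is unit, so p1 = false.
The clause (!p4) is unit, so p4 = false.
But (p4) is also a unit clause — contradiction.
So p3 must be the other value — set p3 = false.
The clause (p9) is unit, so p9 = true.
The clause (p5) is unit, so p5 = true.
The clause (!p1) is unit, so p1 = false.
The clause (p4) is unit, so p4 = true.
The clause (p7) is unit, so p7 = true.
The clause (p6) is unit, so p6 = true.
The clause (p2) is unit, so p2 = true.
But (!p2) is also a unit clause — contradiction.
Either choice for p3 ends in contradiction.

UNSATISFIABLE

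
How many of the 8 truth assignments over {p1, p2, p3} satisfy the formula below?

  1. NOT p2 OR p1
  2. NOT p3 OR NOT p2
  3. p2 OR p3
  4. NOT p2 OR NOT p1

There are 2^3 = 8 truth assignments over (p1, p2, p3).
Check each against the 4 clauses (columns in the order p1, p2, p3):
  F F F  ✗ fails (p2 OR p3)
  F F T  ✓ satisfies all
  F T F  ✗ fails (NOT p2 OR p1)
  F T T  ✗ fails (NOT p2 OR p1)
  T F F  ✗ fails (p2 OR p3)
  T F T  ✓ satisfies all
  T T F  ✗ fails (NOT p2 OR NOT p1)
  T T T  ✗ fails (NOT p3 OR NOT p2)
2 of the 8 rows are models.

2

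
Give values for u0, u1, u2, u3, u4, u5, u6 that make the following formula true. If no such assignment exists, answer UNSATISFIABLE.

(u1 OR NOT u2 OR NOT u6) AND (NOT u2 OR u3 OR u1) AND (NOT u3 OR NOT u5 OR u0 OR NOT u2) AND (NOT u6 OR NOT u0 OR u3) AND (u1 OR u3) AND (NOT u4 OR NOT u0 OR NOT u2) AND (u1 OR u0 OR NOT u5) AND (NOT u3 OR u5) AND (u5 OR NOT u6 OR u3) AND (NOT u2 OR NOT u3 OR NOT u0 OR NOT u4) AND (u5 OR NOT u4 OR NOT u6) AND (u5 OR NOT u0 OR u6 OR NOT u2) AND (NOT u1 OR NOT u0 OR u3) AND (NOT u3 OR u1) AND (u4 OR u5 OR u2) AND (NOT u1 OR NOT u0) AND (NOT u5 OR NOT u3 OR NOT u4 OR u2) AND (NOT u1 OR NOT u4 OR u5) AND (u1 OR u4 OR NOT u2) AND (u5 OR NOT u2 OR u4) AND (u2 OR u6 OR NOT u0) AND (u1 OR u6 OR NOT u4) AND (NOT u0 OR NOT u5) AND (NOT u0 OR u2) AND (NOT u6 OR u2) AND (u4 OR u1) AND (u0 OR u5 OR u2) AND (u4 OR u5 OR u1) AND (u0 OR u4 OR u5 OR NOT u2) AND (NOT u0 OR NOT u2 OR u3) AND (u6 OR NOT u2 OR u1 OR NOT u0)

Case u1 = true:
The clause (NOT u0) is unit, so u0 = false.
Case u3 = false:
Case u5 = true:
Case u6 = true:
The clause (u2) is unit, so u2 = true.
Every clause is now satisfied; u4 is unconstrained.

u0: false,  u1: true,  u2: true,  u3: false,  u4: true,  u5: true,  u6: true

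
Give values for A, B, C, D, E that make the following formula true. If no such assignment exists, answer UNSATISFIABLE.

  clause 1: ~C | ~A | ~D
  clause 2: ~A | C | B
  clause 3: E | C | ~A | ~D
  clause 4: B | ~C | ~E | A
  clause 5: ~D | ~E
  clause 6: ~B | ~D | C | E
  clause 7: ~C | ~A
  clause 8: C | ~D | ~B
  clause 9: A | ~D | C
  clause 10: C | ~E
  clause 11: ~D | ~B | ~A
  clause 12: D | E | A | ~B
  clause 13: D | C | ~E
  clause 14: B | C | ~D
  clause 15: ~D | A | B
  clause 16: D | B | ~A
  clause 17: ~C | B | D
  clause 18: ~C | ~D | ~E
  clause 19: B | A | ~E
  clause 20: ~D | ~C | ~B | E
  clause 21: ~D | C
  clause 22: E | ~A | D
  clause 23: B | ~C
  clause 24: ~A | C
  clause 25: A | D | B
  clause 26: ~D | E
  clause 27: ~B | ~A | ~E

A=0; B=1; C=1; D=0; E=1

Branch on D: set D = 0.
Branch on C: set C = 1.
Unit clause (~A) forces A = 0.
Unit clause (B) forces B = 1.
Unit clause (E) forces E = 1.
Every clause now holds.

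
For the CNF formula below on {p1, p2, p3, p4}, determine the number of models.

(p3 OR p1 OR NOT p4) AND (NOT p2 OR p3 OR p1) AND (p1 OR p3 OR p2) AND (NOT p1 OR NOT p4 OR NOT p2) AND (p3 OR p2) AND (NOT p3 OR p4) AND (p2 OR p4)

There are 2^4 = 16 truth assignments over (p1, p2, p3, p4).
Check each against the 7 clauses (columns in the order p1, p2, p3, p4):
  F F F F  ✗ fails (p1 OR p3 OR p2)
  F F F T  ✗ fails (p3 OR p1 OR NOT p4)
  F F T F  ✗ fails (NOT p3 OR p4)
  F F T T  ✓ satisfies all
  F T F F  ✗ fails (NOT p2 OR p3 OR p1)
  F T F T  ✗ fails (p3 OR p1 OR NOT p4)
  F T T F  ✗ fails (NOT p3 OR p4)
  F T T T  ✓ satisfies all
  T F F F  ✗ fails (p3 OR p2)
  T F F T  ✗ fails (p3 OR p2)
  T F T F  ✗ fails (NOT p3 OR p4)
  T F T T  ✓ satisfies all
  T T F F  ✓ satisfies all
  T T F T  ✗ fails (NOT p1 OR NOT p4 OR NOT p2)
  T T T F  ✗ fails (NOT p3 OR p4)
  T T T T  ✗ fails (NOT p1 OR NOT p4 OR NOT p2)
4 of the 16 rows are models.

4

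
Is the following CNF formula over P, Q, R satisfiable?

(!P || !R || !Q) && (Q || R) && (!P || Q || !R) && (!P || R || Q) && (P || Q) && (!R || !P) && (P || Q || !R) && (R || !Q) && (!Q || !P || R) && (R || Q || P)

Suppose Q = true.
Unit clause (R) forces R = true.
Unit clause (!P) forces P = false.
Every clause now holds.
A satisfying assignment: P: false,  Q: true,  R: true.

Satisfiable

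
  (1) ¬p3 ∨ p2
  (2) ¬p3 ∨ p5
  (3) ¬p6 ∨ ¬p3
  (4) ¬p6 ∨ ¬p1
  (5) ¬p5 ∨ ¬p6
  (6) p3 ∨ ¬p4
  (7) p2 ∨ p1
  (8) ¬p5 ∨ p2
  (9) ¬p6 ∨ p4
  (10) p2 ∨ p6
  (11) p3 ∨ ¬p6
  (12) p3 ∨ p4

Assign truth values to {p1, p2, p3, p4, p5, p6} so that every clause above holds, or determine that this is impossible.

p1 ↦ True,  p2 ↦ True,  p3 ↦ True,  p4 ↦ True,  p5 ↦ True,  p6 ↦ False

Try p3 = True.
Unit clause (p2) forces p2 = True.
Unit clause (p5) forces p5 = True.
Unit clause (¬p6) forces p6 = False.
All clauses hold; p1, p4 can take either value.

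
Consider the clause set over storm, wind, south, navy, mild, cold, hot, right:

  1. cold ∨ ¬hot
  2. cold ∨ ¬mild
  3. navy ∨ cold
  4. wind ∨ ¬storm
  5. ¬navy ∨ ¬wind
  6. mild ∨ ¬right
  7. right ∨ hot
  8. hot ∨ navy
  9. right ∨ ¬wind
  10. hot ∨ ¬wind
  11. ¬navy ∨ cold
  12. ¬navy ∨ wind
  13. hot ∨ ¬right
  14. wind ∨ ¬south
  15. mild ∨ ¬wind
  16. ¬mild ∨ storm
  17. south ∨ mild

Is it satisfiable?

Case cold = True:
Case wind = True:
Unit clause (¬navy) forces navy = False.
Unit clause (hot) forces hot = True.
Unit clause (right) forces right = True.
Unit clause (mild) forces mild = True.
Unit clause (storm) forces storm = True.
No clause remains; south is free.
A satisfying assignment: storm=True, wind=True, south=True, navy=False, mild=True, cold=True, hot=True, right=True.

Yes, satisfiable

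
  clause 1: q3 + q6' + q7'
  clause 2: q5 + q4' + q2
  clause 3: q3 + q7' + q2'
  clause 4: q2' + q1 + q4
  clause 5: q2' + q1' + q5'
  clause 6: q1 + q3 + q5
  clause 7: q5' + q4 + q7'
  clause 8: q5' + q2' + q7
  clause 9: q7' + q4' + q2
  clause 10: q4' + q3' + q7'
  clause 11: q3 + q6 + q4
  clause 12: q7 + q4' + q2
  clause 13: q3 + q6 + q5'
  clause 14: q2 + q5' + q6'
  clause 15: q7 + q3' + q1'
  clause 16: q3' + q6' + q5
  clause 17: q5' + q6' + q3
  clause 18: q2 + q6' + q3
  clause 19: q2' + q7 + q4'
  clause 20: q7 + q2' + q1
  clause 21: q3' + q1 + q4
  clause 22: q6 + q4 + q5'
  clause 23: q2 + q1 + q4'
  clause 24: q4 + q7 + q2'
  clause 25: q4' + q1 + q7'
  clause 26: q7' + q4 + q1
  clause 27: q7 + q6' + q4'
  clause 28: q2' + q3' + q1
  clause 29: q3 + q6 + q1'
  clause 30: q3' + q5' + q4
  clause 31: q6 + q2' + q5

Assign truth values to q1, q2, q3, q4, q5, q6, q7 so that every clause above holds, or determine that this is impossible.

q1=1, q2=0, q3=1, q4=0, q5=0, q6=0, q7=1

Suppose q3 = 1.
Suppose q4 = 0.
(q1) alone gives q1 = 1.
(q7) alone gives q7 = 1.
(q5') alone gives q5 = 0.
(q6') alone gives q6 = 0.
(q2') alone gives q2 = 0.
Every clause now holds.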